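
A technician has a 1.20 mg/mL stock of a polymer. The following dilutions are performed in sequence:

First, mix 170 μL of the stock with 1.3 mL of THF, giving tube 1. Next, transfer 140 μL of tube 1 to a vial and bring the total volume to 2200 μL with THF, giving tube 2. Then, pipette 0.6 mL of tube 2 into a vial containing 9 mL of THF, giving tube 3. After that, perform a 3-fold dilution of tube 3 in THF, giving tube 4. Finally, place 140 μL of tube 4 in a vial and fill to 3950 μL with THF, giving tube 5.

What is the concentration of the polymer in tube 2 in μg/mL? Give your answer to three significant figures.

8.83 μg/mL

Step 1: 170 μL + 1.3 mL = 1470 μL total → factor 1470/170 = 8.6471
Step 2: 140 μL brought to 2200 μL → factor 2200/140 = 15.714
Dilution factor through tube 2 = 8.6471 × 15.714 = 135.88
[tube 2] = 1.20 mg/mL / 135.88 = 0.008831 mg/mL = 8.83 μg/mL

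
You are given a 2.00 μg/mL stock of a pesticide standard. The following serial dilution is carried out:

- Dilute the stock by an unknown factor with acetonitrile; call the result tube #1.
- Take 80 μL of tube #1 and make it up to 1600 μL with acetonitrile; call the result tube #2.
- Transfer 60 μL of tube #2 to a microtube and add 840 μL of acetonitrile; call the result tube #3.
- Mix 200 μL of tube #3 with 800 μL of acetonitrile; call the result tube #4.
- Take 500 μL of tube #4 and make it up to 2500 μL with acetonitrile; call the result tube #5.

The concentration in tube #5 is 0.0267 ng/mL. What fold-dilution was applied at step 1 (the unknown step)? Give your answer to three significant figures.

9.99-fold

Step 1: unknown factor x
Step 2: 80 μL brought to 1600 μL → factor 1600/80 = 20
Step 3: 60 μL + 840 μL = 900 μL total → factor 900/60 = 15
Step 4: 200 μL + 800 μL = 1000 μL total → factor 1000/200 = 5
Step 5: 500 μL brought to 2500 μL → factor 2500/500 = 5
Product of known-step factors = 7500
Overall factor = 2.00 μg/mL / (0.0267 ng/mL) = 74906
x = 74906 / 7500 = 9.99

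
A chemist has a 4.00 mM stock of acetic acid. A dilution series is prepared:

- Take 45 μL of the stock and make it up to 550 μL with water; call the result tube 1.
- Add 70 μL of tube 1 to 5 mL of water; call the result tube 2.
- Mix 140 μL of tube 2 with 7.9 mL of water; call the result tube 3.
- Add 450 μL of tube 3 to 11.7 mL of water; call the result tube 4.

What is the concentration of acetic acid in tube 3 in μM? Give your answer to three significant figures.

Step 1: 45 μL brought to 550 μL → factor 550/45 = 12.222
Step 2: 70 μL + 5 mL = 5070 μL total → factor 5070/70 = 72.429
Step 3: 140 μL + 7.9 mL = 8040 μL total → factor 8040/140 = 57.429
Dilution factor through tube 3 = 12.222 × 72.429 × 57.429 = 50838
[tube 3] = 4.00 mM / 50838 = 7.868 × 10^-5 mM = 0.0787 μM

0.0787 μM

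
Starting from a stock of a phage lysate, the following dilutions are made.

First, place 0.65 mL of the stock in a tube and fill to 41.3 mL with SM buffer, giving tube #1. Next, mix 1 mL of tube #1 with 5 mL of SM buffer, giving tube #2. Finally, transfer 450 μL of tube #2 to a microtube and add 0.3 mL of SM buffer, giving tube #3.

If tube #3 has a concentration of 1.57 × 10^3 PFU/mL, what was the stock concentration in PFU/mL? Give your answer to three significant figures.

9.98 × 10^5 PFU/mL

Step 1: 0.65 mL brought to 41.3 mL → factor 41.3/0.65 = 63.538
Step 2: 1 mL + 5 mL = 6 mL total → factor 6/1 = 6
Step 3: 450 μL + 0.3 mL = 750 μL total → factor 750/450 = 1.6667
Overall dilution factor = 63.538 × 6 × 1.6667 = 635.38
Stock = 1.57 × 10^3 PFU/mL × 635.38 = 9.98 × 10^5 PFU/mL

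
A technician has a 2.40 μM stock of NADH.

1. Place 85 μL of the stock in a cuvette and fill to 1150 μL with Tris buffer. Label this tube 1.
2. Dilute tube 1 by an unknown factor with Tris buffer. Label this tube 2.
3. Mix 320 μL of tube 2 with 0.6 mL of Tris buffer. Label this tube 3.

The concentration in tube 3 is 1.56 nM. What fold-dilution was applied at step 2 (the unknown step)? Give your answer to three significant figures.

Step 1: 85 μL brought to 1150 μL → factor 1150/85 = 13.529
Step 2: unknown factor x
Step 3: 320 μL + 0.6 mL = 920 μL total → factor 920/320 = 2.875
Product of known-step factors = 38.897
Overall factor = 2.40 μM / (1.56 nM) = 1538.5
x = 1538.5 / 38.897 = 39.6

39.6-fold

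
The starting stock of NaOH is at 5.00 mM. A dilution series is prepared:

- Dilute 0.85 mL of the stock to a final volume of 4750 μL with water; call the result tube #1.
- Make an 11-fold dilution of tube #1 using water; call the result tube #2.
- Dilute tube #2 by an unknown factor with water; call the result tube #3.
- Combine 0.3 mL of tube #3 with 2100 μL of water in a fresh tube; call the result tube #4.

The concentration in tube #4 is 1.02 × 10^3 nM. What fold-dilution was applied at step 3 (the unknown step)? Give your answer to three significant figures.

9.97-fold

Step 1: 0.85 mL brought to 4750 μL → factor 4.75/0.85 = 5.5882
Step 2: 11-fold → factor 11
Step 3: unknown factor x
Step 4: 0.3 mL + 2100 μL = 2.4 mL total → factor 2.4/0.3 = 8
Product of known-step factors = 491.76
Overall factor = 5.00 mM / (1.02 × 10^3 nM) = 4902
x = 4902 / 491.76 = 9.97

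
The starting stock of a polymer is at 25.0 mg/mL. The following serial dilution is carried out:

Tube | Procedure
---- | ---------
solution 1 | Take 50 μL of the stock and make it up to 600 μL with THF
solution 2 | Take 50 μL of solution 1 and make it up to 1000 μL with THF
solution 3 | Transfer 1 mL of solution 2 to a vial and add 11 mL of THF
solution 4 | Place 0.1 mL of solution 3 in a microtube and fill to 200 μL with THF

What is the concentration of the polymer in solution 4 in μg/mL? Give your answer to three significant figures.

4.34 μg/mL

Step 1: 50 μL brought to 600 μL → factor 600/50 = 12
Step 2: 50 μL brought to 1000 μL → factor 1000/50 = 20
Step 3: 1 mL + 11 mL = 12 mL total → factor 12/1 = 12
Step 4: 0.1 mL brought to 200 μL → factor 0.2/0.1 = 2
Overall dilution factor = 12 × 20 × 12 × 2 = 5760
Final = 25.0 mg/mL / 5760 = 0.004340 mg/mL = 4.34 μg/mL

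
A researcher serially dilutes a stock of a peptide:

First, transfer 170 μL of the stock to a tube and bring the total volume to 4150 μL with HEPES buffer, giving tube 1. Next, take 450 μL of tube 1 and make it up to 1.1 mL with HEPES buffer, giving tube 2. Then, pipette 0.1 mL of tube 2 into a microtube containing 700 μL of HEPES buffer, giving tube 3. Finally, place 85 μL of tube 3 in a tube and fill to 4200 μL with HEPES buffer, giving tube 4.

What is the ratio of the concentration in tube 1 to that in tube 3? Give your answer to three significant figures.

Step 1: 170 μL brought to 4150 μL → factor 4150/170 = 24.412
Step 2: 450 μL brought to 1.1 mL → factor 1100/450 = 2.4444
Step 3: 0.1 mL + 700 μL = 0.8 mL total → factor 0.8/0.1 = 8
Dilution factor to tube 1 = 24.412; to tube 3 = 477.39
[tube 1]/[tube 3] = (factor to tube 3)/(factor to tube 1) = 477.39/24.412 = 19.6

19.6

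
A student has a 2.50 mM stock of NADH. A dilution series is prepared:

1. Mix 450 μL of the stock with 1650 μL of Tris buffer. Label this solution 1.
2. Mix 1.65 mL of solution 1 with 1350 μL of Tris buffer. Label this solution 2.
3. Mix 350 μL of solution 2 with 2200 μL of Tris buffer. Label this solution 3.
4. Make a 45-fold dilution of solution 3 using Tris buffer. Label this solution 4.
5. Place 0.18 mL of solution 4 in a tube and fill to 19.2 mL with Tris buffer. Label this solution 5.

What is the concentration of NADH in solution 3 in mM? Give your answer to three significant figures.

0.0404 mM

Step 1: 450 μL + 1650 μL = 2100 μL total → factor 2100/450 = 4.6667
Step 2: 1.65 mL + 1350 μL = 3 mL total → factor 3/1.65 = 1.8182
Step 3: 350 μL + 2200 μL = 2550 μL total → factor 2550/350 = 7.2857
Dilution factor through solution 3 = 4.6667 × 1.8182 × 7.2857 = 61.818
[solution 3] = 2.50 mM / 61.818 = 0.0404 mM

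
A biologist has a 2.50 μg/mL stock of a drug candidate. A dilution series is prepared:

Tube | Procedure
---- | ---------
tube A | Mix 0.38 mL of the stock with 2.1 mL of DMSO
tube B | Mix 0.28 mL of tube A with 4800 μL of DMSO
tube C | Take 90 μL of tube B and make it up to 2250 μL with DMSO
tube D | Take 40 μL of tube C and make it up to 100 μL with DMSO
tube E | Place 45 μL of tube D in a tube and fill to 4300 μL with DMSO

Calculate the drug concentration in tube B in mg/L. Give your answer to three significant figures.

Step 1: 0.38 mL + 2.1 mL = 2.48 mL total → factor 2.48/0.38 = 6.5263
Step 2: 0.28 mL + 4800 μL = 5.08 mL total → factor 5.08/0.28 = 18.143
Dilution factor through tube B = 6.5263 × 18.143 = 118.41
[tube B] = 2.50 μg/mL / 118.41 = 0.02111 μg/mL = 0.0211 mg/L

0.0211 mg/L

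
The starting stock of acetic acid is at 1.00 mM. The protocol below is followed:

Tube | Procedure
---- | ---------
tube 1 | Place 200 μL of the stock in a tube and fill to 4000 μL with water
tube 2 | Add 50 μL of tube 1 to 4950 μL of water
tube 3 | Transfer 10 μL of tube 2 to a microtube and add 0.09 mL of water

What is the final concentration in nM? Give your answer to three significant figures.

50.0 nM

Step 1: 200 μL brought to 4000 μL → factor 4000/200 = 20
Step 2: 50 μL + 4950 μL = 5000 μL total → factor 5000/50 = 100
Step 3: 10 μL + 0.09 mL = 100 μL total → factor 100/10 = 10
Overall dilution factor = 20 × 100 × 10 = 20000
Final = 1.00 mM / 20000 = 5.000 × 10^-5 mM = 50.0 nM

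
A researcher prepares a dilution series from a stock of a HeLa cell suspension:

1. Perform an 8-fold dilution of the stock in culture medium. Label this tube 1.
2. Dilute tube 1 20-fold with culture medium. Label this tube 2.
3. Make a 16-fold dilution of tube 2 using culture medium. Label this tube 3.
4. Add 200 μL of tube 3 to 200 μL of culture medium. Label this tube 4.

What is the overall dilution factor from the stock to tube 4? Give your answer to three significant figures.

Step 1: 8-fold → factor 8
Step 2: 20-fold → factor 20
Step 3: 16-fold → factor 16
Step 4: 200 μL + 200 μL = 400 μL total → factor 400/200 = 2
Overall dilution factor = 8 × 20 × 16 × 2 = 5120

5.12 × 10^3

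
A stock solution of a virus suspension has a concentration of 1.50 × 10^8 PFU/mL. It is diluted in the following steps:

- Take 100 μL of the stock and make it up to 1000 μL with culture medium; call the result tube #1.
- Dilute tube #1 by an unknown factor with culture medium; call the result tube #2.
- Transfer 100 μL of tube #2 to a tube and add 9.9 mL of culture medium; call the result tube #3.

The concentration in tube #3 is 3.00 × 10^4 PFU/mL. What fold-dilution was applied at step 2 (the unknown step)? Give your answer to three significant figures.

Step 1: 100 μL brought to 1000 μL → factor 1000/100 = 10
Step 2: unknown factor x
Step 3: 100 μL + 9.9 mL = 10000 μL total → factor 10000/100 = 100
Product of known-step factors = 1000
Overall factor = 1.50 × 10^8 PFU/mL / (3.00 × 10^4 PFU/mL) = 5000
x = 5000 / 1000 = 5.00

5.00-fold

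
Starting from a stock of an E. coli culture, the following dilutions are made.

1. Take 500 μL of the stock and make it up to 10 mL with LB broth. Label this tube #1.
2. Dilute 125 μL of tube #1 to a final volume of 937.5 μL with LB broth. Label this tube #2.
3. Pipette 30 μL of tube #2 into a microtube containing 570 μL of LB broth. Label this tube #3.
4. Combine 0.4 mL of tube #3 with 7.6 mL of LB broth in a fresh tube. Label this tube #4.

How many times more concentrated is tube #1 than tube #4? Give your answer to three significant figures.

Step 1: 500 μL brought to 10 mL → factor 10000/500 = 20
Step 2: 125 μL brought to 937.5 μL → factor 937.5/125 = 7.5
Step 3: 30 μL + 570 μL = 600 μL total → factor 600/30 = 20
Step 4: 0.4 mL + 7.6 mL = 8 mL total → factor 8/0.4 = 20
Dilution factor to tube #1 = 20; to tube #4 = 60000
[tube #1]/[tube #4] = (factor to tube #4)/(factor to tube #1) = 60000/20 = 3.00 × 10^3

3.00 × 10^3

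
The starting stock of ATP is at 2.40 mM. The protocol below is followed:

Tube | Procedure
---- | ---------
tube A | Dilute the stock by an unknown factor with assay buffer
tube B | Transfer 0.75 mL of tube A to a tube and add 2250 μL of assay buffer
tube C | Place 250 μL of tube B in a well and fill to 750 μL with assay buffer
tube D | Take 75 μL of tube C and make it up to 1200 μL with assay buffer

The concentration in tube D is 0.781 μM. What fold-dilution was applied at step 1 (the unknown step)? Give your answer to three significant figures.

Step 1: unknown factor x
Step 2: 0.75 mL + 2250 μL = 3 mL total → factor 3/0.75 = 4
Step 3: 250 μL brought to 750 μL → factor 750/250 = 3
Step 4: 75 μL brought to 1200 μL → factor 1200/75 = 16
Product of known-step factors = 192
Overall factor = 2.40 mM / (0.781 μM) = 3073
x = 3073 / 192 = 16.0

16.0-fold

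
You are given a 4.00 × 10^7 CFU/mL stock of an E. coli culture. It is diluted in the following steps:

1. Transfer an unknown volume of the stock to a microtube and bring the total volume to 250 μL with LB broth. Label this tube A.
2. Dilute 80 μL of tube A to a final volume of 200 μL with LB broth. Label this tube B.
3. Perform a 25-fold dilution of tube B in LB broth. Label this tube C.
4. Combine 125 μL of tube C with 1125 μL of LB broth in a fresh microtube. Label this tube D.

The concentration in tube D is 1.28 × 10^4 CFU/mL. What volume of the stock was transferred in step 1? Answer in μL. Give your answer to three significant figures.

Step 1: v brought to 250 μL → factor = 250 μL/v
Step 2: 80 μL brought to 200 μL → factor 200/80 = 2.5
Step 3: 25-fold → factor 25
Step 4: 125 μL + 1125 μL = 1250 μL total → factor 1250/125 = 10
Product of known-step factors = 625
Overall factor = 4.00 × 10^7 CFU/mL / (1.28 × 10^4 CFU/mL) = 3125
Step-1 factor = 3125 / 625 = 5
v = 250 μL / 5 = 50.0 μL

50.0 μL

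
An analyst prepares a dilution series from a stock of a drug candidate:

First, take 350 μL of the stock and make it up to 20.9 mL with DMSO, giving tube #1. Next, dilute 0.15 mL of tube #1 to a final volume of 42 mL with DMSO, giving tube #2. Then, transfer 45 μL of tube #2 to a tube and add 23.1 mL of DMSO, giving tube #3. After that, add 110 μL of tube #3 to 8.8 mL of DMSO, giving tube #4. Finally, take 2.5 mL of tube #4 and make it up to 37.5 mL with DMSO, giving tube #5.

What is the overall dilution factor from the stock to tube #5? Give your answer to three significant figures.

1.04 × 10^10

Step 1: 350 μL brought to 20.9 mL → factor 20900/350 = 59.714
Step 2: 0.15 mL brought to 42 mL → factor 42/0.15 = 280
Step 3: 45 μL + 23.1 mL = 23145 μL total → factor 23145/45 = 514.33
Step 4: 110 μL + 8.8 mL = 8910 μL total → factor 8910/110 = 81
Step 5: 2.5 mL brought to 37.5 mL → factor 37.5/2.5 = 15
Overall dilution factor = 59.714 × 280 × 514.33 × 81 × 15 = 1.0449 × 10^10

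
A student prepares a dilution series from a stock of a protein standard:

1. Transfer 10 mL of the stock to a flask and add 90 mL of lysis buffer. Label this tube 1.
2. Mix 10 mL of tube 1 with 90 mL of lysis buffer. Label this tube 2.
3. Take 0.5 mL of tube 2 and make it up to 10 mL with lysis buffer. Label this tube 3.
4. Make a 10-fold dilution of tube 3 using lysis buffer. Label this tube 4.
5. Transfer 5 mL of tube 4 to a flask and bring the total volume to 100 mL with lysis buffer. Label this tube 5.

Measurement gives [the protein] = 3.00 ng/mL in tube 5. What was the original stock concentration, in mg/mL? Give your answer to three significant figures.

Step 1: 10 mL + 90 mL = 100 mL total → factor 100/10 = 10
Step 2: 10 mL + 90 mL = 100 mL total → factor 100/10 = 10
Step 3: 0.5 mL brought to 10 mL → factor 10/0.5 = 20
Step 4: 10-fold → factor 10
Step 5: 5 mL brought to 100 mL → factor 100/5 = 20
Overall dilution factor = 10 × 10 × 20 × 10 × 20 = 4 × 10^5
Stock = 3.00 ng/mL × 4 × 10^5 = 1.200 × 10^6 ng/mL = 1.20 mg/mL

1.20 mg/mL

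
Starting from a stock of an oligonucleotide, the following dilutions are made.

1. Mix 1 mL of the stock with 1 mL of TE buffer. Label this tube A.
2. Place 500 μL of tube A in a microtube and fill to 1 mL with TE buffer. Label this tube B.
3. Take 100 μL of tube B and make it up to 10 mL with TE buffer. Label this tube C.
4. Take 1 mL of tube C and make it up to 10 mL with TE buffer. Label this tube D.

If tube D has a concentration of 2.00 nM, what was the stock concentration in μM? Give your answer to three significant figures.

Step 1: 1 mL + 1 mL = 2 mL total → factor 2/1 = 2
Step 2: 500 μL brought to 1 mL → factor 1000/500 = 2
Step 3: 100 μL brought to 10 mL → factor 10000/100 = 100
Step 4: 1 mL brought to 10 mL → factor 10/1 = 10
Overall dilution factor = 2 × 2 × 100 × 10 = 4000
Stock = 2.00 nM × 4000 = 8000 nM = 8.00 μM

8.00 μM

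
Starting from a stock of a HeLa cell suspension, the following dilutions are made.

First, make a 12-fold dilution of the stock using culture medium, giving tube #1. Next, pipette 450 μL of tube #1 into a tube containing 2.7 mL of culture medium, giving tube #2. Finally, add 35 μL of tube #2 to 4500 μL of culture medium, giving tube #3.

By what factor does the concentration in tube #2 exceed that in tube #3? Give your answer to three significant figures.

Step 1: 12-fold → factor 12
Step 2: 450 μL + 2.7 mL = 3150 μL total → factor 3150/450 = 7
Step 3: 35 μL + 4500 μL = 4535 μL total → factor 4535/35 = 129.57
Dilution factor to tube #2 = 84; to tube #3 = 10884
[tube #2]/[tube #3] = (factor to tube #3)/(factor to tube #2) = 10884/84 = 130

130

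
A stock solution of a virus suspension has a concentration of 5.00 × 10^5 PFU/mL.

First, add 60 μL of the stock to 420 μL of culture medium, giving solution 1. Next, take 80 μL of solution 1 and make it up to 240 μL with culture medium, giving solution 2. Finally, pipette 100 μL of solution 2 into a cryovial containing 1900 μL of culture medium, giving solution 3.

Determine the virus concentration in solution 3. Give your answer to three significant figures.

1.04 × 10^3 PFU/mL

Step 1: 60 μL + 420 μL = 480 μL total → factor 480/60 = 8
Step 2: 80 μL brought to 240 μL → factor 240/80 = 3
Step 3: 100 μL + 1900 μL = 2000 μL total → factor 2000/100 = 20
Overall dilution factor = 8 × 3 × 20 = 480
Final = 5.00 × 10^5 PFU/mL / 480 = 1.04 × 10^3 PFU/mL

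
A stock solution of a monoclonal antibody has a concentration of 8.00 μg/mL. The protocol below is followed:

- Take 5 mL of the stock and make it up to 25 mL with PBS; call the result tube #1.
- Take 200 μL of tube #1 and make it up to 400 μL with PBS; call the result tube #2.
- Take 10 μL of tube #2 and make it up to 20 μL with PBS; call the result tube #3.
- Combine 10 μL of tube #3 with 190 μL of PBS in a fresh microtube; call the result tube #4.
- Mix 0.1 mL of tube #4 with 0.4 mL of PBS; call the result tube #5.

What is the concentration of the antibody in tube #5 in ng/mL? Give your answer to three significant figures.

4.00 ng/mL

Step 1: 5 mL brought to 25 mL → factor 25/5 = 5
Step 2: 200 μL brought to 400 μL → factor 400/200 = 2
Step 3: 10 μL brought to 20 μL → factor 20/10 = 2
Step 4: 10 μL + 190 μL = 200 μL total → factor 200/10 = 20
Step 5: 0.1 mL + 0.4 mL = 0.5 mL total → factor 0.5/0.1 = 5
Overall dilution factor = 5 × 2 × 2 × 20 × 5 = 2000
Final = 8.00 μg/mL / 2000 = 0.004000 μg/mL = 4.00 ng/mL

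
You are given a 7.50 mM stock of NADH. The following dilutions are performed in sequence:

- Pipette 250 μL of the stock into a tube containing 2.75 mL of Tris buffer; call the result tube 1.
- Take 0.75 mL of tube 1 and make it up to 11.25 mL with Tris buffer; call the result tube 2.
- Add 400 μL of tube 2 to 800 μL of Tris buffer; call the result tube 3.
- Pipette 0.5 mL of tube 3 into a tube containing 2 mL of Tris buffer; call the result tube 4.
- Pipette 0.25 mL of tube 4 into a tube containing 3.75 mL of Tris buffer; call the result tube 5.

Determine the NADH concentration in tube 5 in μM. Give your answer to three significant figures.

0.174 μM

Step 1: 250 μL + 2.75 mL = 3000 μL total → factor 3000/250 = 12
Step 2: 0.75 mL brought to 11.25 mL → factor 11.25/0.75 = 15
Step 3: 400 μL + 800 μL = 1200 μL total → factor 1200/400 = 3
Step 4: 0.5 mL + 2 mL = 2.5 mL total → factor 2.5/0.5 = 5
Step 5: 0.25 mL + 3.75 mL = 4 mL total → factor 4/0.25 = 16
Overall dilution factor = 12 × 15 × 3 × 5 × 16 = 43200
Final = 7.50 mM / 43200 = 0.0001736 mM = 0.174 μM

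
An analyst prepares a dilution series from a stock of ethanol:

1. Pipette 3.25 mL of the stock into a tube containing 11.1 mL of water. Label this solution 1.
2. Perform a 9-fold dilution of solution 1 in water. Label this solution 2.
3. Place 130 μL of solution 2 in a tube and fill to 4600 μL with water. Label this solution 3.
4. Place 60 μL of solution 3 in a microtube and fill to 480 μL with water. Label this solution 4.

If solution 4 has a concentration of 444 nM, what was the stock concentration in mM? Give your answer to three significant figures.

4.99 mM

Step 1: 3.25 mL + 11.1 mL = 14.35 mL total → factor 14.35/3.25 = 4.4154
Step 2: 9-fold → factor 9
Step 3: 130 μL brought to 4600 μL → factor 4600/130 = 35.385
Step 4: 60 μL brought to 480 μL → factor 480/60 = 8
Overall dilution factor = 4.4154 × 9 × 35.385 × 8 = 11249
Stock = 444 nM × 11249 = 4.995 × 10^6 nM = 4.99 mM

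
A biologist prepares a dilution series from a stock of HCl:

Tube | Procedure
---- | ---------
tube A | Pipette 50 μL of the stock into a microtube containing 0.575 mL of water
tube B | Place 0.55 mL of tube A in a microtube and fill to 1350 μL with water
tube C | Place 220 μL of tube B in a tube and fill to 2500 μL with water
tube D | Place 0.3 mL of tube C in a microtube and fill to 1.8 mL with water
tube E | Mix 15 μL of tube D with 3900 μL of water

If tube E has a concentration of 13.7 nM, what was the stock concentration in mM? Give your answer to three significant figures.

Step 1: 50 μL + 0.575 mL = 625 μL total → factor 625/50 = 12.5
Step 2: 0.55 mL brought to 1350 μL → factor 1.35/0.55 = 2.4545
Step 3: 220 μL brought to 2500 μL → factor 2500/220 = 11.364
Step 4: 0.3 mL brought to 1.8 mL → factor 1.8/0.3 = 6
Step 5: 15 μL + 3900 μL = 3915 μL total → factor 3915/15 = 261
Overall dilution factor = 12.5 × 2.4545 × 11.364 × 6 × 261 = 5.46 × 10^5
Stock = 13.7 nM × 5.46 × 10^5 = 7.480 × 10^6 nM = 7.48 mM

7.48 mM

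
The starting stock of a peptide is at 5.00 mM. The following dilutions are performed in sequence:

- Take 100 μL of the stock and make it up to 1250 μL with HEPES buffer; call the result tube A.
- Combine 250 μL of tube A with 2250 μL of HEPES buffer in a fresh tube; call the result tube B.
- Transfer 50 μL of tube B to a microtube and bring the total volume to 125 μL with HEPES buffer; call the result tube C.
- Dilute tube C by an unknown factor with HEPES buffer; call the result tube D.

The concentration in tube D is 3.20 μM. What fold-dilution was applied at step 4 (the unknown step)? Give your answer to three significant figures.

Step 1: 100 μL brought to 1250 μL → factor 1250/100 = 12.5
Step 2: 250 μL + 2250 μL = 2500 μL total → factor 2500/250 = 10
Step 3: 50 μL brought to 125 μL → factor 125/50 = 2.5
Step 4: unknown factor x
Product of known-step factors = 312.5
Overall factor = 5.00 mM / (3.20 μM) = 1562.5
x = 1562.5 / 312.5 = 5.00

5.00-fold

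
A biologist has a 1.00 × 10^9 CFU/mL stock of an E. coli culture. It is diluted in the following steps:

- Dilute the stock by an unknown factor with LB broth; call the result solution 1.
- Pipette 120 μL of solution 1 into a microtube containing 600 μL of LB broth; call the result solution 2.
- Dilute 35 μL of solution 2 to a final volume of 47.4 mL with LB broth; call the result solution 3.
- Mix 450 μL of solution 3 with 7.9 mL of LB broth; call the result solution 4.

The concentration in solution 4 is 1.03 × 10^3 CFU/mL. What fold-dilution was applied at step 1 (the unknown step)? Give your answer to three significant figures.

6.44-fold

Step 1: unknown factor x
Step 2: 120 μL + 600 μL = 720 μL total → factor 720/120 = 6
Step 3: 35 μL brought to 47.4 mL → factor 47400/35 = 1354.3
Step 4: 450 μL + 7.9 mL = 8350 μL total → factor 8350/450 = 18.556
Product of known-step factors = 1.5078 × 10^5
Overall factor = 1.00 × 10^9 CFU/mL / (1.03 × 10^3 CFU/mL) = 9.7087 × 10^5
x = 9.7087 × 10^5 / 1.5078 × 10^5 = 6.44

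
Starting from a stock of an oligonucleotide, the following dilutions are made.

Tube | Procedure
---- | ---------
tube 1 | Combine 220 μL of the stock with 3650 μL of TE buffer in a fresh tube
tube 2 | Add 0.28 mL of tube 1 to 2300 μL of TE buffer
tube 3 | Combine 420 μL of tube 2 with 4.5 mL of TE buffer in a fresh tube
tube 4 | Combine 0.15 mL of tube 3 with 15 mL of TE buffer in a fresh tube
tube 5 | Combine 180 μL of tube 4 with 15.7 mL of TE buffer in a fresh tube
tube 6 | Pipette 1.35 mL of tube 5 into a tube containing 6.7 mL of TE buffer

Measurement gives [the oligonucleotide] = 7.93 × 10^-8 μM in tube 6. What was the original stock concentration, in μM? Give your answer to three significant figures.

8.00 μM

Step 1: 220 μL + 3650 μL = 3870 μL total → factor 3870/220 = 17.591
Step 2: 0.28 mL + 2300 μL = 2.58 mL total → factor 2.58/0.28 = 9.2143
Step 3: 420 μL + 4.5 mL = 4920 μL total → factor 4920/420 = 11.714
Step 4: 0.15 mL + 15 mL = 15.15 mL total → factor 15.15/0.15 = 101
Step 5: 180 μL + 15.7 mL = 15880 μL total → factor 15880/180 = 88.222
Step 6: 1.35 mL + 6.7 mL = 8.05 mL total → factor 8.05/1.35 = 5.963
Overall dilution factor = 17.591 × 9.2143 × 11.714 × 101 × 88.222 × 5.963 = 1.0089 × 10^8
Stock = 7.93 × 10^-8 μM × 1.0089 × 10^8 = 8.00 μM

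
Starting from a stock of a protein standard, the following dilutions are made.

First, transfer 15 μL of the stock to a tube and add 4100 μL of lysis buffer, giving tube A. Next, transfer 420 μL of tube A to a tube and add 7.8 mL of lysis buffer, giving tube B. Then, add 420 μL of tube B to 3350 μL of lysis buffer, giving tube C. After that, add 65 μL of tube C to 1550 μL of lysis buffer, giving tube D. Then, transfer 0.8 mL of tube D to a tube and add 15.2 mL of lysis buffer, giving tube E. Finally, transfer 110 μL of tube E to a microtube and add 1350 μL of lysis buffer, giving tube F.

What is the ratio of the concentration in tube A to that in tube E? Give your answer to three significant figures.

Step 1: 15 μL + 4100 μL = 4115 μL total → factor 4115/15 = 274.33
Step 2: 420 μL + 7.8 mL = 8220 μL total → factor 8220/420 = 19.571
Step 3: 420 μL + 3350 μL = 3770 μL total → factor 3770/420 = 8.9762
Step 4: 65 μL + 1550 μL = 1615 μL total → factor 1615/65 = 24.846
Step 5: 0.8 mL + 15.2 mL = 16 mL total → factor 16/0.8 = 20
Dilution factor to tube A = 274.33; to tube E = 2.3949 × 10^7
[tube A]/[tube E] = (factor to tube E)/(factor to tube A) = 2.3949 × 10^7/274.33 = 8.73 × 10^4

8.73 × 10^4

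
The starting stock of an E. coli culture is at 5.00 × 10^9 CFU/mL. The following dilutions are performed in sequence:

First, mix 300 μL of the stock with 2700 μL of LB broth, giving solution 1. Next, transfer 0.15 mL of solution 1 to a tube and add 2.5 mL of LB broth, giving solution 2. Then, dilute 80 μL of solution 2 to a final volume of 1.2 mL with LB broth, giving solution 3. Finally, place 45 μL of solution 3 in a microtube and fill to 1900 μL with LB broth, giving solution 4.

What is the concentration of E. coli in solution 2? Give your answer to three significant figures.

2.83 × 10^7 CFU/mL

Step 1: 300 μL + 2700 μL = 3000 μL total → factor 3000/300 = 10
Step 2: 0.15 mL + 2.5 mL = 2.65 mL total → factor 2.65/0.15 = 17.667
Dilution factor through solution 2 = 10 × 17.667 = 176.67
[solution 2] = 5.00 × 10^9 CFU/mL / 176.67 = 2.83 × 10^7 CFU/mL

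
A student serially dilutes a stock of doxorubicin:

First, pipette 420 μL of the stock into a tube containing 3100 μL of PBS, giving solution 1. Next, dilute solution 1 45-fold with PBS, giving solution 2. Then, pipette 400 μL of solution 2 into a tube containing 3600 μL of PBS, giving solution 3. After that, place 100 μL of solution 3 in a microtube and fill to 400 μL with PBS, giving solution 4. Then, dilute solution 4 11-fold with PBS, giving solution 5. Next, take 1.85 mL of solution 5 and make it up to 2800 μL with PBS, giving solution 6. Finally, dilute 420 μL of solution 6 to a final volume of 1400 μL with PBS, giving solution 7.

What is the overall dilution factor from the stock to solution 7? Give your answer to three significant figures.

Step 1: 420 μL + 3100 μL = 3520 μL total → factor 3520/420 = 8.381
Step 2: 45-fold → factor 45
Step 3: 400 μL + 3600 μL = 4000 μL total → factor 4000/400 = 10
Step 4: 100 μL brought to 400 μL → factor 400/100 = 4
Step 5: 11-fold → factor 11
Step 6: 1.85 mL brought to 2800 μL → factor 2.8/1.85 = 1.5135
Step 7: 420 μL brought to 1400 μL → factor 1400/420 = 3.3333
Overall dilution factor = 8.381 × 45 × 10 × 4 × 11 × 1.5135 × 3.3333 = 8.3719 × 10^5

8.37 × 10^5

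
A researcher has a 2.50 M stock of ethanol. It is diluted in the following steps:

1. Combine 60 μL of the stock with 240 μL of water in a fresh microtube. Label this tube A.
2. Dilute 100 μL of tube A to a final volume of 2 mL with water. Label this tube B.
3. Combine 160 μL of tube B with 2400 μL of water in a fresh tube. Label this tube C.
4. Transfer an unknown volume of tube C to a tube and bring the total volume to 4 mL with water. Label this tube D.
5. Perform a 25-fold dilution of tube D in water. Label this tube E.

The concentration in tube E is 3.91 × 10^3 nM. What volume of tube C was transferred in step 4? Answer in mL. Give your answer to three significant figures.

Step 1: 60 μL + 240 μL = 300 μL total → factor 300/60 = 5
Step 2: 100 μL brought to 2 mL → factor 2000/100 = 20
Step 3: 160 μL + 2400 μL = 2560 μL total → factor 2560/160 = 16
Step 4: v brought to 4 mL → factor = 4 mL/v
Step 5: 25-fold → factor 25
Product of known-step factors = 40000
Overall factor = 2.50 M / (3.91 × 10^3 nM) = 6.3939 × 10^5
Step-4 factor = 6.3939 × 10^5 / 40000 = 15.985
v = 4 mL / 15.985 = 0.250 mL

0.250 mL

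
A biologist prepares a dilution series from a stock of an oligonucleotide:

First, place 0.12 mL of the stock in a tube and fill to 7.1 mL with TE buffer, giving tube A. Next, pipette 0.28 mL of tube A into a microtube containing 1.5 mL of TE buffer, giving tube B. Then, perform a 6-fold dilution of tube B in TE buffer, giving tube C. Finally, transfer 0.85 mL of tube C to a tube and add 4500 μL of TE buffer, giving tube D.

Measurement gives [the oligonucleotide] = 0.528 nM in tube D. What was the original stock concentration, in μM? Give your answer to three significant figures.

Step 1: 0.12 mL brought to 7.1 mL → factor 7.1/0.12 = 59.167
Step 2: 0.28 mL + 1.5 mL = 1.78 mL total → factor 1.78/0.28 = 6.3571
Step 3: 6-fold → factor 6
Step 4: 0.85 mL + 4500 μL = 5.35 mL total → factor 5.35/0.85 = 6.2941
Overall dilution factor = 59.167 × 6.3571 × 6 × 6.2941 = 14204
Stock = 0.528 nM × 14204 = 7500 nM = 7.50 μM

7.50 μM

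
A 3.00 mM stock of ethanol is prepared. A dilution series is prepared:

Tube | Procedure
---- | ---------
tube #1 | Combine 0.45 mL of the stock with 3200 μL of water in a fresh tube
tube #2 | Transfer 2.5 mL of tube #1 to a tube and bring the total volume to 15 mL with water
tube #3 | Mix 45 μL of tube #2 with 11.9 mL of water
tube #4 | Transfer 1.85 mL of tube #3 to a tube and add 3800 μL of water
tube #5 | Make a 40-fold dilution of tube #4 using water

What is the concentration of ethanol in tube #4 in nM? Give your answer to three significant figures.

Step 1: 0.45 mL + 3200 μL = 3.65 mL total → factor 3.65/0.45 = 8.1111
Step 2: 2.5 mL brought to 15 mL → factor 15/2.5 = 6
Step 3: 45 μL + 11.9 mL = 11945 μL total → factor 11945/45 = 265.44
Step 4: 1.85 mL + 3800 μL = 5.65 mL total → factor 5.65/1.85 = 3.0541
Dilution factor through tube #4 = 8.1111 × 6 × 265.44 × 3.0541 = 39453
[tube #4] = 3.00 mM / 39453 = 7.604 × 10^-5 mM = 76.0 nM

76.0 nM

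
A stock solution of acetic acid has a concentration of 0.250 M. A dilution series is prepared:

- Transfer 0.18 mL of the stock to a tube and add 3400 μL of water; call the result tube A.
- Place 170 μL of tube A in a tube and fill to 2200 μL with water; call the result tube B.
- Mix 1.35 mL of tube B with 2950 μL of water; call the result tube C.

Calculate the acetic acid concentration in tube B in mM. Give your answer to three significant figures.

Step 1: 0.18 mL + 3400 μL = 3.58 mL total → factor 3.58/0.18 = 19.889
Step 2: 170 μL brought to 2200 μL → factor 2200/170 = 12.941
Dilution factor through tube B = 19.889 × 12.941 = 257.39
[tube B] = 0.250 M / 257.39 = 0.0009713 M = 0.971 mM

0.971 mM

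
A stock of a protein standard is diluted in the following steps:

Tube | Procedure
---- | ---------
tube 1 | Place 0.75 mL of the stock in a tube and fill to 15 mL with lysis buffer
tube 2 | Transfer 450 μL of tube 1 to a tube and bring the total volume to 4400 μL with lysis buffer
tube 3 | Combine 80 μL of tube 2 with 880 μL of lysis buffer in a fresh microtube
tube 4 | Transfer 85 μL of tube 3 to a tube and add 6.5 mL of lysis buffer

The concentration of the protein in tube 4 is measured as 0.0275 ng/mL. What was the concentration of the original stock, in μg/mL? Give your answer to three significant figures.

5.00 μg/mL

Step 1: 0.75 mL brought to 15 mL → factor 15/0.75 = 20
Step 2: 450 μL brought to 4400 μL → factor 4400/450 = 9.7778
Step 3: 80 μL + 880 μL = 960 μL total → factor 960/80 = 12
Step 4: 85 μL + 6.5 mL = 6585 μL total → factor 6585/85 = 77.471
Overall dilution factor = 20 × 9.7778 × 12 × 77.471 = 1.818 × 10^5
Stock = 0.0275 ng/mL × 1.818 × 10^5 = 4999 ng/mL = 5.00 μg/mL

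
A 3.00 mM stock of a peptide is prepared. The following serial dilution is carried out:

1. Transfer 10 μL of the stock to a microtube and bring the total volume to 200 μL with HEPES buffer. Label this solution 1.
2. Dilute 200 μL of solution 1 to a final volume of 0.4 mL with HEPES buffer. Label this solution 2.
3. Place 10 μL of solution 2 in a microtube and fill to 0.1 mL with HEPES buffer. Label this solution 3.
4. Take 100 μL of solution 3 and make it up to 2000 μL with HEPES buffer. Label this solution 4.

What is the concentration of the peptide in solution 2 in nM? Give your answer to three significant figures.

Step 1: 10 μL brought to 200 μL → factor 200/10 = 20
Step 2: 200 μL brought to 0.4 mL → factor 400/200 = 2
Dilution factor through solution 2 = 20 × 2 = 40
[solution 2] = 3.00 mM / 40 = 0.07500 mM = 7.50 × 10^4 nM

7.50 × 10^4 nM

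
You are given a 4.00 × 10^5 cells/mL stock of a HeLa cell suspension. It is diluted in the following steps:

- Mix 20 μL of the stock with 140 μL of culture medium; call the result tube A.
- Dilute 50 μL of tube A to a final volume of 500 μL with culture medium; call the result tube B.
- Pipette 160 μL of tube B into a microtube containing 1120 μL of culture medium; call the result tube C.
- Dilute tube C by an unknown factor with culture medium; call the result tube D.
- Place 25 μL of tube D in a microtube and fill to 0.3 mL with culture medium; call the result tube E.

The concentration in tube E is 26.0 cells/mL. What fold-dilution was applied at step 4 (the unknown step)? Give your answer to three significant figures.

Step 1: 20 μL + 140 μL = 160 μL total → factor 160/20 = 8
Step 2: 50 μL brought to 500 μL → factor 500/50 = 10
Step 3: 160 μL + 1120 μL = 1280 μL total → factor 1280/160 = 8
Step 4: unknown factor x
Step 5: 25 μL brought to 0.3 mL → factor 300/25 = 12
Product of known-step factors = 7680
Overall factor = 4.00 × 10^5 cells/mL / (26.0 cells/mL) = 15385
x = 15385 / 7680 = 2.00

2.00-fold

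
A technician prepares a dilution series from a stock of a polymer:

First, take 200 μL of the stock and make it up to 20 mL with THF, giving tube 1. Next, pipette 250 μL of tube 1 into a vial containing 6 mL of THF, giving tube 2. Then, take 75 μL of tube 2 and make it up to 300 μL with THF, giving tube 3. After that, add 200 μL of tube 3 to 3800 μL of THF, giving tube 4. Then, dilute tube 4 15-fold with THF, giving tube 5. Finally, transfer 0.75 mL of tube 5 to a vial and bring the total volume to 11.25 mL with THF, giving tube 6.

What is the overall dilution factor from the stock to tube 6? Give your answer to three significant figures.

4.50 × 10^7

Step 1: 200 μL brought to 20 mL → factor 20000/200 = 100
Step 2: 250 μL + 6 mL = 6250 μL total → factor 6250/250 = 25
Step 3: 75 μL brought to 300 μL → factor 300/75 = 4
Step 4: 200 μL + 3800 μL = 4000 μL total → factor 4000/200 = 20
Step 5: 15-fold → factor 15
Step 6: 0.75 mL brought to 11.25 mL → factor 11.25/0.75 = 15
Overall dilution factor = 100 × 25 × 4 × 20 × 15 × 15 = 4.5 × 10^7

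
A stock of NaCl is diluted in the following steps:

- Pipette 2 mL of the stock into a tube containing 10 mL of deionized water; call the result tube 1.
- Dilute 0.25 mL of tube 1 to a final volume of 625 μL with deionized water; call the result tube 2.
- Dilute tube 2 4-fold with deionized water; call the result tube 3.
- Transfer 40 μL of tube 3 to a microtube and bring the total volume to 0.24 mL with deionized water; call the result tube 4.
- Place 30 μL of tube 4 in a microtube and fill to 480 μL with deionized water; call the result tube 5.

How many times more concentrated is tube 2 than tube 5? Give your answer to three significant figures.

Step 1: 2 mL + 10 mL = 12 mL total → factor 12/2 = 6
Step 2: 0.25 mL brought to 625 μL → factor 0.625/0.25 = 2.5
Step 3: 4-fold → factor 4
Step 4: 40 μL brought to 0.24 mL → factor 240/40 = 6
Step 5: 30 μL brought to 480 μL → factor 480/30 = 16
Dilution factor to tube 2 = 15; to tube 5 = 5760
[tube 2]/[tube 5] = (factor to tube 5)/(factor to tube 2) = 5760/15 = 384

384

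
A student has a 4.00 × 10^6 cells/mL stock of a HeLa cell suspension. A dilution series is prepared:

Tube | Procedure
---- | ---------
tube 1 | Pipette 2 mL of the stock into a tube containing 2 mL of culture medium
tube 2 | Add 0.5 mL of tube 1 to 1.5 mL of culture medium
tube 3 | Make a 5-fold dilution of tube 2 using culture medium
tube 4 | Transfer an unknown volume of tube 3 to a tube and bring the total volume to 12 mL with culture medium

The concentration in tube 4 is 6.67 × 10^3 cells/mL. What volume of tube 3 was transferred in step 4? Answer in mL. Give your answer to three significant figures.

0.800 mL

Step 1: 2 mL + 2 mL = 4 mL total → factor 4/2 = 2
Step 2: 0.5 mL + 1.5 mL = 2 mL total → factor 2/0.5 = 4
Step 3: 5-fold → factor 5
Step 4: v brought to 12 mL → factor = 12 mL/v
Product of known-step factors = 40
Overall factor = 4.00 × 10^6 cells/mL / (6.67 × 10^3 cells/mL) = 599.7
Step-4 factor = 599.7 / 40 = 14.993
v = 12 mL / 14.993 = 0.800 mL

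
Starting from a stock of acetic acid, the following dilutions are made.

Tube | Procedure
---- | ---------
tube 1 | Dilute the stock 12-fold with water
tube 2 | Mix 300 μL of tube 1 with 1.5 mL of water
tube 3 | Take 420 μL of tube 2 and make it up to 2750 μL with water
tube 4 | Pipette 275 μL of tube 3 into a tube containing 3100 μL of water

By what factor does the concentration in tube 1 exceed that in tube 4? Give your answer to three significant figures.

Step 1: 12-fold → factor 12
Step 2: 300 μL + 1.5 mL = 1800 μL total → factor 1800/300 = 6
Step 3: 420 μL brought to 2750 μL → factor 2750/420 = 6.5476
Step 4: 275 μL + 3100 μL = 3375 μL total → factor 3375/275 = 12.273
Dilution factor to tube 1 = 12; to tube 4 = 5785.7
[tube 1]/[tube 4] = (factor to tube 4)/(factor to tube 1) = 5785.7/12 = 482

482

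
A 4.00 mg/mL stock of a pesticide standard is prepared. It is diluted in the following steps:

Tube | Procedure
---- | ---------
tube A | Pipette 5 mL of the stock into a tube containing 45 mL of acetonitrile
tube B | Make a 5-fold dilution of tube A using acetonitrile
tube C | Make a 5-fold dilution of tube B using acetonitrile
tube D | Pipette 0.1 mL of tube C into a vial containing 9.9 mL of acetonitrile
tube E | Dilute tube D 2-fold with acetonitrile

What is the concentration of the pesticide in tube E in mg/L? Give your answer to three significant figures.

Step 1: 5 mL + 45 mL = 50 mL total → factor 50/5 = 10
Step 2: 5-fold → factor 5
Step 3: 5-fold → factor 5
Step 4: 0.1 mL + 9.9 mL = 10 mL total → factor 10/0.1 = 100
Step 5: 2-fold → factor 2
Overall dilution factor = 10 × 5 × 5 × 100 × 2 = 50000
Final = 4.00 mg/mL / 50000 = 8.000 × 10^-5 mg/mL = 0.0800 mg/L

0.0800 mg/L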